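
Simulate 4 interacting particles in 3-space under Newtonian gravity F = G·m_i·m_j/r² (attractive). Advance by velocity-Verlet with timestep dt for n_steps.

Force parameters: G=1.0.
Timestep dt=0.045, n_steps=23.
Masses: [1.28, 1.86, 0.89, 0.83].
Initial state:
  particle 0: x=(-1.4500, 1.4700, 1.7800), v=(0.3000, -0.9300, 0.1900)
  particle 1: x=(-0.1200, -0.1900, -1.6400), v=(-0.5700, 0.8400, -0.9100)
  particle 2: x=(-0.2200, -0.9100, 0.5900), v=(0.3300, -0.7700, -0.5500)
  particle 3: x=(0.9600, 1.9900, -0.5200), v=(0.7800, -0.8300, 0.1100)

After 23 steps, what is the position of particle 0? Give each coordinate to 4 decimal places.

step 0: x0=(-1.4500, 1.4700, 1.7800) x1=(-0.1200, -0.1900, -1.6400) x2=(-0.2200, -0.9100, 0.5900) x3=(0.9600, 1.9900, -0.5200)
step 1: x0=(-1.4364, 1.4280, 1.7884) x1=(-0.1456, -0.1521, -1.6807) x2=(-0.2052, -0.9444, 0.5650) x3=(0.9949, 1.9523, -0.5151)
step 2: x0=(-1.4225, 1.3858, 1.7963) x1=(-0.1712, -0.1141, -1.7208) x2=(-0.1904, -0.9781, 0.5394) x3=(1.0293, 1.9141, -0.5101)
step 3: x0=(-1.4083, 1.3434, 1.8039) x1=(-0.1968, -0.0759, -1.7604) x2=(-0.1757, -1.0113, 0.5133) x3=(1.0633, 1.8753, -0.5053)
step 4: x0=(-1.3939, 1.3007, 1.8111) x1=(-0.2222, -0.0377, -1.7995) x2=(-0.1610, -1.0438, 0.4867) x3=(1.0968, 1.8358, -0.5004)
step 5: x0=(-1.3792, 1.2578, 1.8179) x1=(-0.2476, 0.0007, -1.8380) x2=(-0.1465, -1.0758, 0.4596) x3=(1.1298, 1.7959, -0.4957)
step 6: x0=(-1.3643, 1.2147, 1.8243) x1=(-0.2729, 0.0392, -1.8760) x2=(-0.1320, -1.1071, 0.4321) x3=(1.1623, 1.7553, -0.4910)
step 7: x0=(-1.3491, 1.1714, 1.8303) x1=(-0.2981, 0.0778, -1.9135) x2=(-0.1176, -1.1378, 0.4041) x3=(1.1942, 1.7143, -0.4865)
step 8: x0=(-1.3336, 1.1279, 1.8359) x1=(-0.3232, 0.1164, -1.9505) x2=(-0.1033, -1.1679, 0.3758) x3=(1.2257, 1.6727, -0.4820)
step 9: x0=(-1.3180, 1.0843, 1.8411) x1=(-0.3481, 0.1551, -1.9870) x2=(-0.0891, -1.1973, 0.3472) x3=(1.2566, 1.6306, -0.4776)
step 10: x0=(-1.3021, 1.0404, 1.8458) x1=(-0.3730, 0.1939, -2.0230) x2=(-0.0750, -1.2262, 0.3181) x3=(1.2869, 1.5880, -0.4734)
step 11: x0=(-1.2859, 0.9963, 1.8502) x1=(-0.3976, 0.2326, -2.0585) x2=(-0.0611, -1.2544, 0.2888) x3=(1.3167, 1.5450, -0.4693)
step 12: x0=(-1.2696, 0.9521, 1.8542) x1=(-0.4222, 0.2714, -2.0935) x2=(-0.0472, -1.2820, 0.2592) x3=(1.3459, 1.5015, -0.4653)
step 13: x0=(-1.2530, 0.9077, 1.8577) x1=(-0.4466, 0.3102, -2.1281) x2=(-0.0334, -1.3091, 0.2293) x3=(1.3746, 1.4576, -0.4615)
step 14: x0=(-1.2361, 0.8632, 1.8609) x1=(-0.4708, 0.3491, -2.1622) x2=(-0.0197, -1.3355, 0.1992) x3=(1.4027, 1.4133, -0.4578)
step 15: x0=(-1.2191, 0.8185, 1.8636) x1=(-0.4949, 0.3878, -2.1958) x2=(-0.0062, -1.3613, 0.1688) x3=(1.4302, 1.3686, -0.4543)
step 16: x0=(-1.2018, 0.7736, 1.8659) x1=(-0.5188, 0.4266, -2.2290) x2=(0.0073, -1.3865, 0.1382) x3=(1.4571, 1.3236, -0.4508)
step 17: x0=(-1.1844, 0.7287, 1.8678) x1=(-0.5426, 0.4653, -2.2618) x2=(0.0206, -1.4111, 0.1075) x3=(1.4835, 1.2782, -0.4476)
step 18: x0=(-1.1667, 0.6836, 1.8693) x1=(-0.5662, 0.5040, -2.2941) x2=(0.0339, -1.4351, 0.0765) x3=(1.5093, 1.2325, -0.4444)
step 19: x0=(-1.1488, 0.6383, 1.8704) x1=(-0.5896, 0.5427, -2.3260) x2=(0.0470, -1.4585, 0.0454) x3=(1.5345, 1.1865, -0.4414)
step 20: x0=(-1.1307, 0.5929, 1.8710) x1=(-0.6129, 0.5812, -2.3575) x2=(0.0601, -1.4813, 0.0142) x3=(1.5592, 1.1402, -0.4385)
step 21: x0=(-1.1124, 0.5475, 1.8713) x1=(-0.6360, 0.6197, -2.3886) x2=(0.0730, -1.5035, -0.0172) x3=(1.5832, 1.0936, -0.4357)
step 22: x0=(-1.0939, 0.5019, 1.8711) x1=(-0.6590, 0.6581, -2.4193) x2=(0.0859, -1.5252, -0.0486) x3=(1.6068, 1.0467, -0.4331)
step 23: x0=(-1.0753, 0.4562, 1.8706) x1=(-0.6818, 0.6964, -2.4497) x2=(0.0986, -1.5463, -0.0802) x3=(1.6297, 0.9996, -0.4306)

(-1.0753, 0.4562, 1.8706)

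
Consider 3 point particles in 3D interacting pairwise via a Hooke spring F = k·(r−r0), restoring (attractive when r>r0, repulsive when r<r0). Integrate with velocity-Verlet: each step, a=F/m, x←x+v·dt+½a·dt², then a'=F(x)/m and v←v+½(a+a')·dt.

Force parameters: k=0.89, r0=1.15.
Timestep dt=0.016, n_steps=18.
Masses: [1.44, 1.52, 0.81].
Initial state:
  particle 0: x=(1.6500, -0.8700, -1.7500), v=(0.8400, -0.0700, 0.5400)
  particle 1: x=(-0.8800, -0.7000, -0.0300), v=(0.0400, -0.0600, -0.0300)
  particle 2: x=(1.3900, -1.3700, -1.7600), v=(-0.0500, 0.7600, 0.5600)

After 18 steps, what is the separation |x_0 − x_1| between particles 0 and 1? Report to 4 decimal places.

3.0447

step 0: x0=(1.6500, -0.8700, -1.7500) x1=(-0.8800, -0.7000, -0.0300) x2=(1.3900, -1.3700, -1.7600)
step 1: x0=(1.6633, -0.8711, -1.7413) x1=(-0.8791, -0.7010, -0.0306) x2=(1.3890, -1.3579, -1.7509)
step 2: x0=(1.6765, -0.8720, -1.7324) x1=(-0.8778, -0.7021, -0.0316) x2=(1.3875, -1.3457, -1.7415)
step 3: x0=(1.6894, -0.8729, -1.7233) x1=(-0.8761, -0.7032, -0.0329) x2=(1.3855, -1.3337, -1.7318)
step 4: x0=(1.7021, -0.8737, -1.7141) x1=(-0.8739, -0.7044, -0.0344) x2=(1.3830, -1.3216, -1.7218)
step 5: x0=(1.7146, -0.8744, -1.7047) x1=(-0.8712, -0.7057, -0.0363) x2=(1.3801, -1.3096, -1.7116)
step 6: x0=(1.7270, -0.8750, -1.6951) x1=(-0.8682, -0.7071, -0.0385) x2=(1.3767, -1.2976, -1.7011)
step 7: x0=(1.7391, -0.8755, -1.6854) x1=(-0.8646, -0.7085, -0.0410) x2=(1.3728, -1.2857, -1.6902)
step 8: x0=(1.7510, -0.8759, -1.6755) x1=(-0.8606, -0.7100, -0.0439) x2=(1.3684, -1.2738, -1.6792)
step 9: x0=(1.7628, -0.8762, -1.6654) x1=(-0.8562, -0.7116, -0.0470) x2=(1.3636, -1.2619, -1.6678)
step 10: x0=(1.7743, -0.8765, -1.6552) x1=(-0.8514, -0.7132, -0.0504) x2=(1.3582, -1.2500, -1.6562)
step 11: x0=(1.7857, -0.8766, -1.6448) x1=(-0.8461, -0.7149, -0.0540) x2=(1.3523, -1.2382, -1.6443)
step 12: x0=(1.7968, -0.8767, -1.6343) x1=(-0.8403, -0.7167, -0.0580) x2=(1.3460, -1.2263, -1.6321)
step 13: x0=(1.8078, -0.8768, -1.6236) x1=(-0.8341, -0.7185, -0.0623) x2=(1.3392, -1.2145, -1.6197)
step 14: x0=(1.8186, -0.8767, -1.6127) x1=(-0.8275, -0.7203, -0.0668) x2=(1.3319, -1.2027, -1.6071)
step 15: x0=(1.8292, -0.8766, -1.6017) x1=(-0.8205, -0.7223, -0.0717) x2=(1.3241, -1.1910, -1.5941)
step 16: x0=(1.8396, -0.8764, -1.5906) x1=(-0.8130, -0.7243, -0.0768) x2=(1.3158, -1.1792, -1.5810)
step 17: x0=(1.8499, -0.8762, -1.5793) x1=(-0.8051, -0.7263, -0.0821) x2=(1.3071, -1.1674, -1.5676)
step 18: x0=(1.8599, -0.8759, -1.5678) x1=(-0.7967, -0.7284, -0.0878) x2=(1.2979, -1.1556, -1.5539)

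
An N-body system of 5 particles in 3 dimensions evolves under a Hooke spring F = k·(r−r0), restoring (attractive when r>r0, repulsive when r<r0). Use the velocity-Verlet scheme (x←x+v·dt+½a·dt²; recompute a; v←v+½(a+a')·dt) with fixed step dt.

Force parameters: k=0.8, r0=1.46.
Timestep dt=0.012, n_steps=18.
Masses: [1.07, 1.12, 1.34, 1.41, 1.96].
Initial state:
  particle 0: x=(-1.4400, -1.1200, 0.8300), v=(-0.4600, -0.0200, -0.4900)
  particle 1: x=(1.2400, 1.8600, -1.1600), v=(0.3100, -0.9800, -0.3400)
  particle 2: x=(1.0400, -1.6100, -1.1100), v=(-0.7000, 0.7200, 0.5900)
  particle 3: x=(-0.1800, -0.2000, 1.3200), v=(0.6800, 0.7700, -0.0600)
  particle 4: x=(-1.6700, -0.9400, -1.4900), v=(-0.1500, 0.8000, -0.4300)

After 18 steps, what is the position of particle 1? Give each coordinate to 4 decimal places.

(1.2302, 1.5387, -1.1903)

step 0: x0=(-1.4400, -1.1200, 0.8300) x1=(1.2400, 1.8600, -1.1600) x2=(1.0400, -1.6100, -1.1100) x3=(-0.1800, -0.2000, 1.3200) x4=(-1.6700, -0.9400, -1.4900)
step 1: x0=(-1.4453, -1.1201, 0.8239) x1=(1.2435, 1.8479, -1.1639) x2=(1.0315, -1.6012, -1.1028) x3=(-0.1718, -0.1908, 1.3191) x4=(-1.6717, -0.9303, -1.4951)
step 2: x0=(-1.4503, -1.1201, 0.8176) x1=(1.2465, 1.8350, -1.1676) x2=(1.0227, -1.5921, -1.0955) x3=(-0.1636, -0.1815, 1.3179) x4=(-1.6731, -0.9206, -1.5000)
step 3: x0=(-1.4550, -1.1198, 0.8108) x1=(1.2490, 1.8215, -1.1710) x2=(1.0136, -1.5828, -1.0880) x3=(-0.1553, -0.1723, 1.3162) x4=(-1.6743, -0.9107, -1.5047)
step 4: x0=(-1.4593, -1.1193, 0.8037) x1=(1.2511, 1.8073, -1.1742) x2=(1.0042, -1.5732, -1.0803) x3=(-0.1471, -0.1631, 1.3143) x4=(-1.6753, -0.9008, -1.5093)
step 5: x0=(-1.4633, -1.1186, 0.7963) x1=(1.2527, 1.7923, -1.1770) x2=(0.9946, -1.5633, -1.0724) x3=(-0.1387, -0.1539, 1.3120) x4=(-1.6760, -0.8907, -1.5137)
step 6: x0=(-1.4669, -1.1177, 0.7886) x1=(1.2538, 1.7767, -1.1796) x2=(0.9848, -1.5531, -1.0644) x3=(-0.1304, -0.1447, 1.3093) x4=(-1.6765, -0.8805, -1.5180)
step 7: x0=(-1.4701, -1.1166, 0.7805) x1=(1.2544, 1.7604, -1.1820) x2=(0.9747, -1.5426, -1.0562) x3=(-0.1220, -0.1355, 1.3063) x4=(-1.6767, -0.8703, -1.5220)
step 8: x0=(-1.4730, -1.1153, 0.7721) x1=(1.2545, 1.7434, -1.1840) x2=(0.9643, -1.5319, -1.0478) x3=(-0.1136, -0.1263, 1.3029) x4=(-1.6767, -0.8599, -1.5259)
step 9: x0=(-1.4756, -1.1137, 0.7633) x1=(1.2542, 1.7258, -1.1858) x2=(0.9537, -1.5209, -1.0393) x3=(-0.1052, -0.1172, 1.2992) x4=(-1.6765, -0.8494, -1.5297)
step 10: x0=(-1.4778, -1.1120, 0.7543) x1=(1.2534, 1.7075, -1.1874) x2=(0.9428, -1.5097, -1.0306) x3=(-0.0968, -0.1081, 1.2952) x4=(-1.6760, -0.8389, -1.5332)
step 11: x0=(-1.4797, -1.1100, 0.7449) x1=(1.2522, 1.6885, -1.1887) x2=(0.9317, -1.4982, -1.0218) x3=(-0.0884, -0.0990, 1.2908) x4=(-1.6753, -0.8282, -1.5366)
step 12: x0=(-1.4812, -1.1079, 0.7352) x1=(1.2504, 1.6689, -1.1897) x2=(0.9204, -1.4865, -1.0128) x3=(-0.0799, -0.0899, 1.2860) x4=(-1.6744, -0.8175, -1.5399)
step 13: x0=(-1.4823, -1.1055, 0.7252) x1=(1.2482, 1.6488, -1.1904) x2=(0.9088, -1.4745, -1.0037) x3=(-0.0715, -0.0808, 1.2809) x4=(-1.6732, -0.8067, -1.5429)
step 14: x0=(-1.4831, -1.1029, 0.7149) x1=(1.2455, 1.6279, -1.1909) x2=(0.8969, -1.4622, -0.9944) x3=(-0.0630, -0.0718, 1.2755) x4=(-1.6718, -0.7957, -1.5458)
step 15: x0=(-1.4836, -1.1001, 0.7043) x1=(1.2424, 1.6065, -1.1911) x2=(0.8849, -1.4497, -0.9850) x3=(-0.0546, -0.0628, 1.2697) x4=(-1.6702, -0.7847, -1.5485)
step 16: x0=(-1.4837, -1.0971, 0.6934) x1=(1.2388, 1.5845, -1.1911) x2=(0.8726, -1.4370, -0.9755) x3=(-0.0461, -0.0538, 1.2636) x4=(-1.6683, -0.7737, -1.5511)
step 17: x0=(-1.4834, -1.0939, 0.6822) x1=(1.2347, 1.5619, -1.1908) x2=(0.8601, -1.4241, -0.9658) x3=(-0.0377, -0.0449, 1.2571) x4=(-1.6662, -0.7625, -1.5534)
step 18: x0=(-1.4829, -1.0904, 0.6707) x1=(1.2302, 1.5387, -1.1903) x2=(0.8474, -1.4109, -0.9560) x3=(-0.0293, -0.0360, 1.2503) x4=(-1.6639, -0.7512, -1.5557)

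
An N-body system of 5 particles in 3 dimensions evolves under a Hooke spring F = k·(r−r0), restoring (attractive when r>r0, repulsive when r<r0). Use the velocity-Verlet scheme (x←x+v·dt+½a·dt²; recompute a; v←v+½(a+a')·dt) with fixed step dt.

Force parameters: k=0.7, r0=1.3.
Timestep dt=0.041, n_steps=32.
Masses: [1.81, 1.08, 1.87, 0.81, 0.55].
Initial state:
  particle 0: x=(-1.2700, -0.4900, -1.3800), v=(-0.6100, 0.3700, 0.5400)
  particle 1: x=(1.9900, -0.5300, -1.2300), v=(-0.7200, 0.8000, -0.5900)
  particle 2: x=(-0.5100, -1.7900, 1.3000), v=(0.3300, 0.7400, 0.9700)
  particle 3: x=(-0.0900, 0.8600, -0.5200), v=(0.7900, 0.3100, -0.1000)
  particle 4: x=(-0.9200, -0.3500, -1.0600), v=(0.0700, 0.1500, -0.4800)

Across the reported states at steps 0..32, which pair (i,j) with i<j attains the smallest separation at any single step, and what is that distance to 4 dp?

pair (0,4), distance 0.4895

step 0: x0=(-1.2700, -0.4900, -1.3800) x1=(1.9900, -0.5300, -1.2300) x2=(-0.5100, -1.7900, 1.3000) x3=(-0.0900, 0.8600, -0.5200) x4=(-0.9200, -0.3500, -1.0600)
step 1: x0=(-1.2943, -0.4750, -1.3574) x1=(1.9571, -0.4972, -1.2531) x2=(-0.4961, -1.7584, 1.3380) x3=(-0.0574, 0.8706, -0.5238) x4=(-0.9144, -0.3443, -1.0778)
step 2: x0=(-1.3171, -0.4603, -1.3339) x1=(1.9175, -0.4645, -1.2739) x2=(-0.4814, -1.7244, 1.3725) x3=(-0.0247, 0.8769, -0.5272) x4=(-0.9033, -0.3395, -1.0918)
step 3: x0=(-1.3385, -0.4460, -1.3093) x1=(1.8714, -0.4319, -1.2924) x2=(-0.4660, -1.6879, 1.4033) x3=(0.0081, 0.8789, -0.5299) x4=(-0.8866, -0.3356, -1.1020)
step 4: x0=(-1.3585, -0.4318, -1.2838) x1=(1.8190, -0.3995, -1.3084) x2=(-0.4500, -1.6490, 1.4304) x3=(0.0407, 0.8768, -0.5321) x4=(-0.8644, -0.3324, -1.1086)
step 5: x0=(-1.3770, -0.4180, -1.2572) x1=(1.7606, -0.3673, -1.3220) x2=(-0.4333, -1.6078, 1.4537) x3=(0.0731, 0.8707, -0.5336) x4=(-0.8369, -0.3301, -1.1117)
step 6: x0=(-1.3941, -0.4043, -1.2296) x1=(1.6965, -0.3355, -1.3331) x2=(-0.4160, -1.5642, 1.4733) x3=(0.1050, 0.8606, -0.5344) x4=(-0.8043, -0.3286, -1.1113)
step 7: x0=(-1.4097, -0.3907, -1.2009) x1=(1.6269, -0.3041, -1.3417) x2=(-0.3981, -1.5183, 1.4891) x3=(0.1363, 0.8468, -0.5345) x4=(-0.7667, -0.3279, -1.1075)
step 8: x0=(-1.4239, -0.3773, -1.1712) x1=(1.5522, -0.2732, -1.3478) x2=(-0.3797, -1.4703, 1.5011) x3=(0.1668, 0.8293, -0.5338) x4=(-0.7247, -0.3280, -1.1006)
step 9: x0=(-1.4365, -0.3640, -1.1404) x1=(1.4727, -0.2428, -1.3514) x2=(-0.3608, -1.4202, 1.5094) x3=(0.1965, 0.8084, -0.5322) x4=(-0.6786, -0.3288, -1.0904)
step 10: x0=(-1.4477, -0.3508, -1.1086) x1=(1.3889, -0.2129, -1.3524) x2=(-0.3415, -1.3680, 1.5139) x3=(0.2251, 0.7842, -0.5298) x4=(-0.6289, -0.3304, -1.0773)
step 11: x0=(-1.4573, -0.3376, -1.0757) x1=(1.3010, -0.1838, -1.3510) x2=(-0.3218, -1.3139, 1.5148) x3=(0.2526, 0.7571, -0.5264) x4=(-0.5759, -0.3327, -1.0612)
step 12: x0=(-1.4654, -0.3245, -1.0419) x1=(1.2096, -0.1553, -1.3472) x2=(-0.3017, -1.2579, 1.5120) x3=(0.2788, 0.7272, -0.5220) x4=(-0.5203, -0.3358, -1.0422)
step 13: x0=(-1.4720, -0.3113, -1.0071) x1=(1.1150, -0.1276, -1.3411) x2=(-0.2813, -1.2002, 1.5056) x3=(0.3037, 0.6948, -0.5165) x4=(-0.4626, -0.3396, -1.0204)
step 14: x0=(-1.4770, -0.2982, -0.9713) x1=(1.0176, -0.1006, -1.3328) x2=(-0.2606, -1.1408, 1.4958) x3=(0.3272, 0.6601, -0.5098) x4=(-0.4033, -0.3442, -0.9959)
step 15: x0=(-1.4806, -0.2851, -0.9347) x1=(0.9179, -0.0745, -1.3223) x2=(-0.2398, -1.0799, 1.4826) x3=(0.3492, 0.6235, -0.5018) x4=(-0.3429, -0.3495, -0.9688)
step 16: x0=(-1.4826, -0.2720, -0.8973) x1=(0.8162, -0.0492, -1.3099) x2=(-0.2187, -1.0175, 1.4661) x3=(0.3698, 0.5852, -0.4925) x4=(-0.2820, -0.3556, -0.9392)
step 17: x0=(-1.4831, -0.2588, -0.8590) x1=(0.7129, -0.0247, -1.2957) x2=(-0.1976, -0.9539, 1.4465) x3=(0.3889, 0.5455, -0.4818) x4=(-0.2211, -0.3626, -0.9071)
step 18: x0=(-1.4822, -0.2457, -0.8200) x1=(0.6083, -0.0009, -1.2799) x2=(-0.1763, -0.8891, 1.4238) x3=(0.4065, 0.5047, -0.4696) x4=(-0.1608, -0.3705, -0.8726)
step 19: x0=(-1.4798, -0.2325, -0.7803) x1=(0.5027, 0.0221, -1.2627) x2=(-0.1551, -0.8232, 1.3983) x3=(0.4227, 0.4630, -0.4558) x4=(-0.1013, -0.3796, -0.8356)
step 20: x0=(-1.4760, -0.2192, -0.7399) x1=(0.3964, 0.0446, -1.2443) x2=(-0.1338, -0.7563, 1.3701) x3=(0.4377, 0.4206, -0.4405) x4=(-0.0430, -0.3899, -0.7964)
step 21: x0=(-1.4708, -0.2060, -0.6989) x1=(0.2894, 0.0667, -1.2250) x2=(-0.1126, -0.6886, 1.3392) x3=(0.4516, 0.3777, -0.4234) x4=(0.0140, -0.4016, -0.7547)
step 22: x0=(-1.4643, -0.1927, -0.6573) x1=(0.1817, 0.0886, -1.2049) x2=(-0.0916, -0.6202, 1.3060) x3=(0.4645, 0.3346, -0.4048) x4=(0.0696, -0.4150, -0.7108)
step 23: x0=(-1.4564, -0.1794, -0.6151) x1=(0.0734, 0.1102, -1.1842) x2=(-0.0707, -0.5511, 1.2706) x3=(0.4765, 0.2914, -0.3846) x4=(0.1240, -0.4300, -0.6647)
step 24: x0=(-1.4474, -0.1661, -0.5724) x1=(-0.0356, 0.1318, -1.1627) x2=(-0.0499, -0.4816, 1.2331) x3=(0.4879, 0.2481, -0.3631) x4=(0.1773, -0.4466, -0.6167)
step 25: x0=(-1.4371, -0.1528, -0.5293) x1=(-0.1452, 0.1534, -1.1406) x2=(-0.0294, -0.4116, 1.1938) x3=(0.4985, 0.2051, -0.3404) x4=(0.2295, -0.4648, -0.5671)
step 26: x0=(-1.4256, -0.1395, -0.4856) x1=(-0.2553, 0.1749, -1.1177) x2=(-0.0092, -0.3413, 1.1528) x3=(0.5086, 0.1623, -0.3167) x4=(0.2807, -0.4844, -0.5164)
step 27: x0=(-1.4130, -0.1263, -0.4415) x1=(-0.3656, 0.1963, -1.0940) x2=(0.0107, -0.2708, 1.1103) x3=(0.5180, 0.1201, -0.2921) x4=(0.3307, -0.5052, -0.4649)
step 28: x0=(-1.3994, -0.1131, -0.3970) x1=(-0.4758, 0.2176, -1.0694) x2=(0.0302, -0.2001, 1.0665) x3=(0.5267, 0.0784, -0.2670) x4=(0.3794, -0.5271, -0.4128)
step 29: x0=(-1.3847, -0.0999, -0.3521) x1=(-0.5857, 0.2387, -1.0439) x2=(0.0493, -0.1293, 1.0216) x3=(0.5346, 0.0375, -0.2415) x4=(0.4265, -0.5499, -0.3605)
step 30: x0=(-1.3691, -0.0869, -0.3068) x1=(-0.6950, 0.2596, -1.0175) x2=(0.0680, -0.0584, 0.9757) x3=(0.5417, -0.0024, -0.2159) x4=(0.4718, -0.5736, -0.3084)
step 31: x0=(-1.3524, -0.0740, -0.2611) x1=(-0.8034, 0.2803, -0.9902) x2=(0.0863, 0.0125, 0.9289) x3=(0.5478, -0.0414, -0.1903) x4=(0.5151, -0.5980, -0.2564)
step 32: x0=(-1.3348, -0.0613, -0.2149) x1=(-0.9105, 0.3006, -0.9619) x2=(0.1041, 0.0834, 0.8815) x3=(0.5527, -0.0792, -0.1650) x4=(0.5563, -0.6230, -0.2049)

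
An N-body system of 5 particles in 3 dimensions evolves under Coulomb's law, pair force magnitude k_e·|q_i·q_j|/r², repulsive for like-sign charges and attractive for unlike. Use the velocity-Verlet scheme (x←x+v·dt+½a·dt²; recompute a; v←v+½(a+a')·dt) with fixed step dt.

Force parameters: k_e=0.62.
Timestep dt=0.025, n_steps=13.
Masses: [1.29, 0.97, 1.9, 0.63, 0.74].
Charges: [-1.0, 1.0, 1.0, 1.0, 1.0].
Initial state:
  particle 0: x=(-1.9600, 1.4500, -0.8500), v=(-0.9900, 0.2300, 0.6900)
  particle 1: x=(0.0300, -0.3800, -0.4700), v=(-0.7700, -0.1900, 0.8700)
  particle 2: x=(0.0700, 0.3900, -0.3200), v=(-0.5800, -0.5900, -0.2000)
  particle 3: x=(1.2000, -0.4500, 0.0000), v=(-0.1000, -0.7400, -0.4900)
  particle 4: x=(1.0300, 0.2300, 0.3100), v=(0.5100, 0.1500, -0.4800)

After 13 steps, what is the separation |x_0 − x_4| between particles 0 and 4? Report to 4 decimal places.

step 0: x0=(-1.9600, 1.4500, -0.8500) x1=(0.0300, -0.3800, -0.4700) x2=(0.0700, 0.3900, -0.3200) x3=(1.2000, -0.4500, 0.0000) x4=(1.0300, 0.2300, 0.3100)
step 1: x0=(-1.9847, 1.4557, -0.8327) x1=(0.0105, -0.3851, -0.4484) x2=(0.0554, 0.3755, -0.3250) x3=(1.1979, -0.4691, -0.0124) x4=(1.0429, 0.2342, 0.2984)
step 2: x0=(-2.0093, 1.4614, -0.8154) x1=(-0.0094, -0.3909, -0.4271) x2=(0.0406, 0.3613, -0.3301) x3=(1.1965, -0.4892, -0.0249) x4=(1.0561, 0.2392, 0.2874)
step 3: x0=(-2.0337, 1.4669, -0.7981) x1=(-0.0298, -0.3974, -0.4061) x2=(0.0255, 0.3477, -0.3352) x3=(1.1959, -0.5103, -0.0377) x4=(1.0696, 0.2451, 0.2770)
step 4: x0=(-2.0581, 1.4724, -0.7808) x1=(-0.0507, -0.4046, -0.3854) x2=(0.0103, 0.3344, -0.3404) x3=(1.1959, -0.5325, -0.0507) x4=(1.0834, 0.2517, 0.2672)
step 5: x0=(-2.0823, 1.4779, -0.7634) x1=(-0.0720, -0.4126, -0.3648) x2=(-0.0051, 0.3216, -0.3457) x3=(1.1966, -0.5556, -0.0638) x4=(1.0976, 0.2591, 0.2579)
step 6: x0=(-2.1065, 1.4832, -0.7460) x1=(-0.0938, -0.4213, -0.3444) x2=(-0.0207, 0.3093, -0.3510) x3=(1.1979, -0.5796, -0.0771) x4=(1.1122, 0.2673, 0.2492)
step 7: x0=(-2.1305, 1.4885, -0.7286) x1=(-0.1160, -0.4308, -0.3241) x2=(-0.0364, 0.2974, -0.3564) x3=(1.1998, -0.6044, -0.0905) x4=(1.1272, 0.2761, 0.2409)
step 8: x0=(-2.1544, 1.4938, -0.7111) x1=(-0.1388, -0.4410, -0.3038) x2=(-0.0523, 0.2860, -0.3620) x3=(1.2022, -0.6301, -0.1041) x4=(1.1425, 0.2856, 0.2330)
step 9: x0=(-2.1782, 1.4989, -0.6936) x1=(-0.1620, -0.4520, -0.2836) x2=(-0.0684, 0.2749, -0.3676) x3=(1.2052, -0.6565, -0.1179) x4=(1.1581, 0.2957, 0.2254)
step 10: x0=(-2.2019, 1.5040, -0.6762) x1=(-0.1856, -0.4637, -0.2634) x2=(-0.0846, 0.2644, -0.3733) x3=(1.2086, -0.6837, -0.1317) x4=(1.1742, 0.3064, 0.2183)
step 11: x0=(-2.2255, 1.5090, -0.6586) x1=(-0.2098, -0.4761, -0.2432) x2=(-0.1010, 0.2542, -0.3791) x3=(1.2126, -0.7116, -0.1457) x4=(1.1906, 0.3177, 0.2114)
step 12: x0=(-2.2490, 1.5140, -0.6411) x1=(-0.2343, -0.4893, -0.2229) x2=(-0.1175, 0.2445, -0.3851) x3=(1.2169, -0.7401, -0.1599) x4=(1.2073, 0.3295, 0.2049)
step 13: x0=(-2.2724, 1.5189, -0.6236) x1=(-0.2593, -0.5031, -0.2025) x2=(-0.1341, 0.2351, -0.3911) x3=(1.2218, -0.7692, -0.1741) x4=(1.2244, 0.3418, 0.1986)

3.7801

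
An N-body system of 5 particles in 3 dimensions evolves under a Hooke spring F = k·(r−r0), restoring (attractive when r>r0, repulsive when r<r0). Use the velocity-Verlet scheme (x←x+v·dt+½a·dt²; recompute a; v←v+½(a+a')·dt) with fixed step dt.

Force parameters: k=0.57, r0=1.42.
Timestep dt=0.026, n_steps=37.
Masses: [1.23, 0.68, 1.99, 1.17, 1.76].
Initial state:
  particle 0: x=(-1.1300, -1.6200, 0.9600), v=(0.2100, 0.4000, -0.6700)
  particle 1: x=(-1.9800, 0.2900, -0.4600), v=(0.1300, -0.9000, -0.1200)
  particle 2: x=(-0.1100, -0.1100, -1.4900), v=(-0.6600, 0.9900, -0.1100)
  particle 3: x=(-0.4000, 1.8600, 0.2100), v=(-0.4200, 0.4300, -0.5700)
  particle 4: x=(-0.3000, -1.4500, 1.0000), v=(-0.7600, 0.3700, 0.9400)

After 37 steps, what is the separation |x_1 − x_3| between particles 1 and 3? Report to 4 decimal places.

1.8573

step 0: x0=(-1.1300, -1.6200, 0.9600) x1=(-1.9800, 0.2900, -0.4600) x2=(-0.1100, -0.1100, -1.4900) x3=(-0.4000, 1.8600, 0.2100) x4=(-0.3000, -1.4500, 1.0000)
step 1: x0=(-1.1245, -1.6090, 0.9422) x1=(-1.9759, 0.2663, -0.4628) x2=(-0.1273, -0.0843, -1.4925) x3=(-0.4111, 1.8703, 0.1952) x4=(-0.3198, -1.4400, 1.0242)
step 2: x0=(-1.1191, -1.5969, 0.9236) x1=(-1.9705, 0.2419, -0.4648) x2=(-0.1449, -0.0587, -1.4943) x3=(-0.4224, 1.8787, 0.1803) x4=(-0.3396, -1.4292, 1.0478)
step 3: x0=(-1.1136, -1.5837, 0.9043) x1=(-1.9637, 0.2169, -0.4662) x2=(-0.1627, -0.0332, -1.4954) x3=(-0.4340, 1.8853, 0.1654) x4=(-0.3595, -1.4176, 1.0709)
step 4: x0=(-1.1081, -1.5694, 0.8843) x1=(-1.9556, 0.1913, -0.4668) x2=(-0.1808, -0.0078, -1.4957) x3=(-0.4460, 1.8901, 0.1505) x4=(-0.3794, -1.4053, 1.0935)
step 5: x0=(-1.1027, -1.5539, 0.8634) x1=(-1.9462, 0.1653, -0.4668) x2=(-0.1991, 0.0174, -1.4954) x3=(-0.4581, 1.8930, 0.1356) x4=(-0.3993, -1.3921, 1.1155)
step 6: x0=(-1.0973, -1.5374, 0.8419) x1=(-1.9356, 0.1389, -0.4661) x2=(-0.2176, 0.0425, -1.4944) x3=(-0.4706, 1.8942, 0.1208) x4=(-0.4192, -1.3782, 1.1370)
step 7: x0=(-1.0919, -1.5199, 0.8195) x1=(-1.9238, 0.1120, -0.4647) x2=(-0.2364, 0.0675, -1.4927) x3=(-0.4833, 1.8935, 0.1060) x4=(-0.4391, -1.3635, 1.1580)
step 8: x0=(-1.0865, -1.5013, 0.7965) x1=(-1.9108, 0.0849, -0.4627) x2=(-0.2554, 0.0923, -1.4902) x3=(-0.4964, 1.8910, 0.0912) x4=(-0.4591, -1.3481, 1.1784)
step 9: x0=(-1.0811, -1.4817, 0.7726) x1=(-1.8967, 0.0574, -0.4600) x2=(-0.2746, 0.1170, -1.4872) x3=(-0.5096, 1.8868, 0.0765) x4=(-0.4790, -1.3319, 1.1982)
step 10: x0=(-1.0758, -1.4610, 0.7481) x1=(-1.8815, 0.0297, -0.4567) x2=(-0.2940, 0.1415, -1.4834) x3=(-0.5231, 1.8809, 0.0619) x4=(-0.4990, -1.3149, 1.2176)
step 11: x0=(-1.0705, -1.4394, 0.7228) x1=(-1.8654, 0.0019, -0.4527) x2=(-0.3136, 0.1658, -1.4789) x3=(-0.5369, 1.8732, 0.0473) x4=(-0.5189, -1.2972, 1.2363)
step 12: x0=(-1.0652, -1.4169, 0.6968) x1=(-1.8482, -0.0261, -0.4482) x2=(-0.3334, 0.1899, -1.4739) x3=(-0.5509, 1.8638, 0.0329) x4=(-0.5388, -1.2788, 1.2546)
step 13: x0=(-1.0599, -1.3934, 0.6701) x1=(-1.8301, -0.0541, -0.4432) x2=(-0.3534, 0.2138, -1.4681) x3=(-0.5652, 1.8527, 0.0185) x4=(-0.5588, -1.2597, 1.2723)
step 14: x0=(-1.0545, -1.3690, 0.6427) x1=(-1.8112, -0.0822, -0.4375) x2=(-0.3735, 0.2375, -1.4617) x3=(-0.5797, 1.8400, 0.0043) x4=(-0.5788, -1.2398, 1.2895)
step 15: x0=(-1.0492, -1.3438, 0.6147) x1=(-1.7914, -0.1102, -0.4314) x2=(-0.3938, 0.2610, -1.4547) x3=(-0.5944, 1.8256, -0.0097) x4=(-0.5987, -1.2193, 1.3061)
step 16: x0=(-1.0438, -1.3177, 0.5860) x1=(-1.7708, -0.1382, -0.4248) x2=(-0.4142, 0.2843, -1.4471) x3=(-0.6093, 1.8097, -0.0237) x4=(-0.6187, -1.1981, 1.3222)
step 17: x0=(-1.0384, -1.2907, 0.5567) x1=(-1.7495, -0.1660, -0.4176) x2=(-0.4348, 0.3074, -1.4389) x3=(-0.6244, 1.7922, -0.0374) x4=(-0.6387, -1.1763, 1.3377)
step 18: x0=(-1.0329, -1.2630, 0.5268) x1=(-1.7276, -0.1937, -0.4101) x2=(-0.4555, 0.3302, -1.4301) x3=(-0.6398, 1.7733, -0.0510) x4=(-0.6587, -1.1537, 1.3527)
step 19: x0=(-1.0274, -1.2345, 0.4964) x1=(-1.7050, -0.2212, -0.4022) x2=(-0.4763, 0.3528, -1.4207) x3=(-0.6553, 1.7528, -0.0644) x4=(-0.6788, -1.1306, 1.3672)
step 20: x0=(-1.0218, -1.2053, 0.4655) x1=(-1.6818, -0.2485, -0.3938) x2=(-0.4973, 0.3751, -1.4107) x3=(-0.6710, 1.7309, -0.0776) x4=(-0.6988, -1.1069, 1.3810)
step 21: x0=(-1.0161, -1.1754, 0.4341) x1=(-1.6581, -0.2754, -0.3852) x2=(-0.5183, 0.3973, -1.4002) x3=(-0.6869, 1.7077, -0.0906) x4=(-0.7189, -1.0825, 1.3944)
step 22: x0=(-1.0103, -1.1449, 0.4022) x1=(-1.6340, -0.3021, -0.3762) x2=(-0.5395, 0.4191, -1.3891) x3=(-0.7029, 1.6831, -0.1033) x4=(-0.7389, -1.0576, 1.4071)
step 23: x0=(-1.0044, -1.1137, 0.3700) x1=(-1.6094, -0.3283, -0.3669) x2=(-0.5608, 0.4408, -1.3776) x3=(-0.7191, 1.6572, -0.1159) x4=(-0.7590, -1.0320, 1.4193)
step 24: x0=(-0.9985, -1.0819, 0.3374) x1=(-1.5845, -0.3542, -0.3575) x2=(-0.5821, 0.4621, -1.3655) x3=(-0.7354, 1.6301, -0.1282) x4=(-0.7791, -1.0060, 1.4309)
step 25: x0=(-0.9924, -1.0496, 0.3044) x1=(-1.5593, -0.3797, -0.3478) x2=(-0.6035, 0.4832, -1.3529) x3=(-0.7519, 1.6018, -0.1402) x4=(-0.7993, -0.9794, 1.4419)
step 26: x0=(-0.9862, -1.0168, 0.2712) x1=(-1.5338, -0.4047, -0.3379) x2=(-0.6250, 0.5041, -1.3398) x3=(-0.7685, 1.5723, -0.1520) x4=(-0.8194, -0.9523, 1.4524)
step 27: x0=(-0.9798, -0.9835, 0.2377) x1=(-1.5081, -0.4292, -0.3280) x2=(-0.6466, 0.5247, -1.3263) x3=(-0.7853, 1.5418, -0.1634) x4=(-0.8395, -0.9247, 1.4623)
step 28: x0=(-0.9734, -0.9498, 0.2040) x1=(-1.4822, -0.4532, -0.3179) x2=(-0.6683, 0.5450, -1.3123) x3=(-0.8021, 1.5102, -0.1747) x4=(-0.8597, -0.8965, 1.4715)
step 29: x0=(-0.9667, -0.9157, 0.1702) x1=(-1.4563, -0.4767, -0.3078) x2=(-0.6900, 0.5651, -1.2979) x3=(-0.8191, 1.4776, -0.1856) x4=(-0.8798, -0.8680, 1.4802)
step 30: x0=(-0.9599, -0.8812, 0.1363) x1=(-1.4303, -0.4997, -0.2977) x2=(-0.7117, 0.5848, -1.2831) x3=(-0.8361, 1.4442, -0.1962) x4=(-0.9000, -0.8389, 1.4883)
step 31: x0=(-0.9530, -0.8464, 0.1022) x1=(-1.4043, -0.5220, -0.2876) x2=(-0.7335, 0.6044, -1.2679) x3=(-0.8532, 1.4098, -0.2064) x4=(-0.9201, -0.8095, 1.4958)
step 32: x0=(-0.9458, -0.8114, 0.0682) x1=(-1.3783, -0.5438, -0.2776) x2=(-0.7554, 0.6236, -1.2523) x3=(-0.8704, 1.3747, -0.2164) x4=(-0.9403, -0.7796, 1.5027)
step 33: x0=(-0.9385, -0.7760, 0.0341) x1=(-1.3525, -0.5651, -0.2676) x2=(-0.7773, 0.6426, -1.2364) x3=(-0.8877, 1.3388, -0.2260) x4=(-0.9604, -0.7493, 1.5090)
step 34: x0=(-0.9309, -0.7405, 0.0001) x1=(-1.3270, -0.5858, -0.2578) x2=(-0.7993, 0.6613, -1.2200) x3=(-0.9051, 1.3022, -0.2353) x4=(-0.9806, -0.7186, 1.5146)
step 35: x0=(-0.9231, -0.7047, -0.0339) x1=(-1.3016, -0.6059, -0.2481) x2=(-0.8212, 0.6798, -1.2034) x3=(-0.9225, 1.2649, -0.2442) x4=(-1.0007, -0.6875, 1.5197)
step 36: x0=(-0.9150, -0.6687, -0.0677) x1=(-1.2766, -0.6256, -0.2385) x2=(-0.8433, 0.6979, -1.1865) x3=(-0.9399, 1.2271, -0.2527) x4=(-1.0208, -0.6561, 1.5242)
step 37: x0=(-0.9067, -0.6325, -0.1015) x1=(-1.2521, -0.6448, -0.2291) x2=(-0.8653, 0.7159, -1.1692) x3=(-0.9574, 1.1887, -0.2609) x4=(-1.0409, -0.6243, 1.5280)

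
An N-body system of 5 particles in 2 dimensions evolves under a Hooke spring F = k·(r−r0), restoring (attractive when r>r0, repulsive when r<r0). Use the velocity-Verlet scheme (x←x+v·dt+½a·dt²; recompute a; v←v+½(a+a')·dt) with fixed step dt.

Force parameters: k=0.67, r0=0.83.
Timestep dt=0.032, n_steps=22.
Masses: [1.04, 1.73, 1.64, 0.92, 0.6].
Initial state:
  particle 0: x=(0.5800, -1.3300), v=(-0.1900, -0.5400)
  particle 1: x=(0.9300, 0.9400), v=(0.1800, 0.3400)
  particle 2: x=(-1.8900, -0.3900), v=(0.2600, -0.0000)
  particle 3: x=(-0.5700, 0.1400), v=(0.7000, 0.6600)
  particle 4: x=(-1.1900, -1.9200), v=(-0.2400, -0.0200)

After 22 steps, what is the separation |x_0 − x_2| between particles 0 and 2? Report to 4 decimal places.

1.5905

step 0: x0=(0.5800, -1.3300) x1=(0.9300, 0.9400) x2=(-1.8900, -0.3900) x3=(-0.5700, 0.1400) x4=(-1.1900, -1.9200)
step 1: x0=(0.5729, -1.3464) x1=(0.9348, 0.9499) x2=(-1.8807, -0.3900) x3=(-0.5474, 0.1604) x4=(-1.1962, -1.9180)
step 2: x0=(0.5638, -1.3611) x1=(0.9378, 0.9578) x2=(-1.8695, -0.3902) x3=(-0.5245, 0.1794) x4=(-1.1993, -1.9108)
step 3: x0=(0.5527, -1.3740) x1=(0.9389, 0.9636) x2=(-1.8563, -0.3904) x3=(-0.5014, 0.1968) x4=(-1.1993, -1.8984)
step 4: x0=(0.5397, -1.3850) x1=(0.9382, 0.9675) x2=(-1.8412, -0.3907) x3=(-0.4781, 0.2127) x4=(-1.1963, -1.8808)
step 5: x0=(0.5247, -1.3942) x1=(0.9356, 0.9693) x2=(-1.8241, -0.3910) x3=(-0.4546, 0.2270) x4=(-1.1901, -1.8581)
step 6: x0=(0.5080, -1.4015) x1=(0.9313, 0.9691) x2=(-1.8052, -0.3914) x3=(-0.4310, 0.2398) x4=(-1.1809, -1.8303)
step 7: x0=(0.4895, -1.4068) x1=(0.9251, 0.9670) x2=(-1.7844, -0.3918) x3=(-0.4074, 0.2509) x4=(-1.1686, -1.7975)
step 8: x0=(0.4692, -1.4102) x1=(0.9172, 0.9628) x2=(-1.7618, -0.3923) x3=(-0.3837, 0.2604) x4=(-1.1533, -1.7599)
step 9: x0=(0.4474, -1.4116) x1=(0.9076, 0.9567) x2=(-1.7374, -0.3927) x3=(-0.3601, 0.2683) x4=(-1.1350, -1.7177)
step 10: x0=(0.4240, -1.4110) x1=(0.8962, 0.9488) x2=(-1.7112, -0.3931) x3=(-0.3366, 0.2746) x4=(-1.1139, -1.6709)
step 11: x0=(0.3991, -1.4085) x1=(0.8832, 0.9389) x2=(-1.6833, -0.3935) x3=(-0.3132, 0.2793) x4=(-1.0899, -1.6199)
step 12: x0=(0.3729, -1.4039) x1=(0.8686, 0.9272) x2=(-1.6537, -0.3939) x3=(-0.2900, 0.2824) x4=(-1.0633, -1.5646)
step 13: x0=(0.3453, -1.3974) x1=(0.8524, 0.9136) x2=(-1.6225, -0.3942) x3=(-0.2670, 0.2840) x4=(-1.0341, -1.5055)
step 14: x0=(0.3167, -1.3889) x1=(0.8346, 0.8984) x2=(-1.5897, -0.3943) x3=(-0.2442, 0.2841) x4=(-1.0024, -1.4427)
step 15: x0=(0.2869, -1.3784) x1=(0.8154, 0.8814) x2=(-1.5553, -0.3944) x3=(-0.2217, 0.2827) x4=(-0.9683, -1.3765)
step 16: x0=(0.2562, -1.3661) x1=(0.7948, 0.8628) x2=(-1.5195, -0.3943) x3=(-0.1996, 0.2800) x4=(-0.9320, -1.3071)
step 17: x0=(0.2246, -1.3518) x1=(0.7729, 0.8426) x2=(-1.4823, -0.3941) x3=(-0.1777, 0.2758) x4=(-0.8936, -1.2348)
step 18: x0=(0.1923, -1.3357) x1=(0.7496, 0.8210) x2=(-1.4437, -0.3937) x3=(-0.1563, 0.2704) x4=(-0.8533, -1.1599)
step 19: x0=(0.1593, -1.3178) x1=(0.7251, 0.7979) x2=(-1.4039, -0.3931) x3=(-0.1352, 0.2638) x4=(-0.8113, -1.0825)
step 20: x0=(0.1258, -1.2982) x1=(0.6995, 0.7734) x2=(-1.3629, -0.3923) x3=(-0.1145, 0.2560) x4=(-0.7676, -1.0030)
step 21: x0=(0.0919, -1.2769) x1=(0.6727, 0.7476) x2=(-1.3208, -0.3913) x3=(-0.0942, 0.2471) x4=(-0.7224, -0.9217)
step 22: x0=(0.0577, -1.2541) x1=(0.6450, 0.7207) x2=(-1.2777, -0.3900) x3=(-0.0744, 0.2372) x4=(-0.6759, -0.8387)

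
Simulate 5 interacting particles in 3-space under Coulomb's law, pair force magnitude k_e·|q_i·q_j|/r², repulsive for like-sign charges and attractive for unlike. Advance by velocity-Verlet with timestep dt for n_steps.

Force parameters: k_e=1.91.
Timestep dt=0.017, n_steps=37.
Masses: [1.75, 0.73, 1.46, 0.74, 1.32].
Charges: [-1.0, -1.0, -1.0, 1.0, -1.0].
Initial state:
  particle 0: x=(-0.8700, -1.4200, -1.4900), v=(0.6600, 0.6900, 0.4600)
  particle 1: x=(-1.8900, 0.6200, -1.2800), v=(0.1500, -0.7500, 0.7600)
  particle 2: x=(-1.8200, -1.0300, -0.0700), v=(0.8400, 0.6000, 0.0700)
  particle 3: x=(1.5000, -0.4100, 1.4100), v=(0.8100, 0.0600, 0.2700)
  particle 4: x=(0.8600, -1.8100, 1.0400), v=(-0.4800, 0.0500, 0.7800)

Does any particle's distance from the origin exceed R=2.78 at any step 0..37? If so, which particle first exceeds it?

step 0: x0=(-0.8700, -1.4200, -1.4900) x1=(-1.8900, 0.6200, -1.2800) x2=(-1.8200, -1.0300, -0.0700) x3=(1.5000, -0.4100, 1.4100) x4=(0.8600, -1.8100, 1.0400)
step 1: x0=(-0.8587, -1.4083, -1.4822) x1=(-1.8875, 0.6074, -1.2671) x2=(-1.8058, -1.0198, -0.0687) x3=(1.5137, -0.4091, 1.4145) x4=(0.8519, -1.8091, 1.0533)
step 2: x0=(-0.8474, -1.3967, -1.4746) x1=(-1.8850, 0.5951, -1.2543) x2=(-1.7916, -1.0097, -0.0673) x3=(1.5271, -0.4085, 1.4189) x4=(0.8440, -1.8081, 1.0667)
step 3: x0=(-0.8360, -1.3851, -1.4670) x1=(-1.8827, 0.5831, -1.2417) x2=(-1.7775, -0.9995, -0.0658) x3=(1.5403, -0.4082, 1.4231) x4=(0.8362, -1.8069, 1.0802)
step 4: x0=(-0.8245, -1.3736, -1.4595) x1=(-1.8804, 0.5713, -1.2291) x2=(-1.7635, -0.9895, -0.0640) x3=(1.5532, -0.4081, 1.4272) x4=(0.8286, -1.8057, 1.0939)
step 5: x0=(-0.8129, -1.3622, -1.4522) x1=(-1.8782, 0.5599, -1.2166) x2=(-1.7496, -0.9794, -0.0622) x3=(1.5659, -0.4083, 1.4311) x4=(0.8211, -1.8043, 1.1076)
step 6: x0=(-0.8012, -1.3508, -1.4449) x1=(-1.8760, 0.5488, -1.2042) x2=(-1.7357, -0.9694, -0.0601) x3=(1.5784, -0.4087, 1.4349) x4=(0.8137, -1.8029, 1.1214)
step 7: x0=(-0.7895, -1.3396, -1.4378) x1=(-1.8740, 0.5381, -1.1920) x2=(-1.7219, -0.9594, -0.0579) x3=(1.5906, -0.4094, 1.4386) x4=(0.8066, -1.8013, 1.1353)
step 8: x0=(-0.7777, -1.3283, -1.4307) x1=(-1.8720, 0.5276, -1.1798) x2=(-1.7082, -0.9495, -0.0556) x3=(1.6026, -0.4104, 1.4421) x4=(0.7996, -1.7996, 1.1494)
step 9: x0=(-0.7657, -1.3172, -1.4238) x1=(-1.8702, 0.5175, -1.1678) x2=(-1.6946, -0.9396, -0.0530) x3=(1.6144, -0.4116, 1.4455) x4=(0.7927, -1.7979, 1.1635)
step 10: x0=(-0.7537, -1.3061, -1.4170) x1=(-1.8684, 0.5077, -1.1558) x2=(-1.6810, -0.9297, -0.0504) x3=(1.6258, -0.4131, 1.4487) x4=(0.7860, -1.7960, 1.1777)
step 11: x0=(-0.7416, -1.2951, -1.4103) x1=(-1.8668, 0.4982, -1.1440) x2=(-1.6675, -0.9199, -0.0475) x3=(1.6371, -0.4148, 1.4519) x4=(0.7795, -1.7940, 1.1920)
step 12: x0=(-0.7294, -1.2842, -1.4037) x1=(-1.8652, 0.4891, -1.1323) x2=(-1.6541, -0.9101, -0.0445) x3=(1.6480, -0.4167, 1.4549) x4=(0.7731, -1.7920, 1.2064)
step 13: x0=(-0.7171, -1.2734, -1.3972) x1=(-1.8638, 0.4803, -1.1208) x2=(-1.6408, -0.9004, -0.0413) x3=(1.6588, -0.4189, 1.4577) x4=(0.7669, -1.7898, 1.2209)
step 14: x0=(-0.7047, -1.2626, -1.3908) x1=(-1.8625, 0.4718, -1.1093) x2=(-1.6275, -0.8907, -0.0379) x3=(1.6692, -0.4214, 1.4605) x4=(0.7608, -1.7876, 1.2355)
step 15: x0=(-0.6922, -1.2519, -1.3845) x1=(-1.8614, 0.4637, -1.0980) x2=(-1.6143, -0.8811, -0.0344) x3=(1.6794, -0.4240, 1.4631) x4=(0.7549, -1.7853, 1.2502)
step 16: x0=(-0.6796, -1.2412, -1.3784) x1=(-1.8603, 0.4560, -1.0869) x2=(-1.6012, -0.8715, -0.0306) x3=(1.6894, -0.4269, 1.4656) x4=(0.7492, -1.7829, 1.2650)
step 17: x0=(-0.6669, -1.2307, -1.3723) x1=(-1.8594, 0.4486, -1.0758) x2=(-1.5881, -0.8620, -0.0267) x3=(1.6990, -0.4300, 1.4680) x4=(0.7436, -1.7804, 1.2799)
step 18: x0=(-0.6541, -1.2202, -1.3664) x1=(-1.8586, 0.4416, -1.0649) x2=(-1.5751, -0.8525, -0.0227) x3=(1.7084, -0.4334, 1.4703) x4=(0.7382, -1.7778, 1.2949)
step 19: x0=(-0.6412, -1.2098, -1.3606) x1=(-1.8580, 0.4349, -1.0542) x2=(-1.5622, -0.8431, -0.0184) x3=(1.7175, -0.4370, 1.4725) x4=(0.7330, -1.7751, 1.3100)
step 20: x0=(-0.6282, -1.1994, -1.3549) x1=(-1.8575, 0.4286, -1.0436) x2=(-1.5493, -0.8337, -0.0140) x3=(1.7264, -0.4408, 1.4746) x4=(0.7279, -1.7724, 1.3252)
step 21: x0=(-0.6151, -1.1892, -1.3493) x1=(-1.8572, 0.4226, -1.0331) x2=(-1.5365, -0.8244, -0.0093) x3=(1.7350, -0.4448, 1.4765) x4=(0.7230, -1.7695, 1.3404)
step 22: x0=(-0.6019, -1.1790, -1.3438) x1=(-1.8570, 0.4171, -1.0228) x2=(-1.5237, -0.8151, -0.0045) x3=(1.7433, -0.4491, 1.4784) x4=(0.7183, -1.7666, 1.3558)
step 23: x0=(-0.5886, -1.1688, -1.3385) x1=(-1.8570, 0.4119, -1.0127) x2=(-1.5111, -0.8059, 0.0005) x3=(1.7513, -0.4535, 1.4801) x4=(0.7137, -1.7636, 1.3712)
step 24: x0=(-0.5751, -1.1588, -1.3332) x1=(-1.8572, 0.4070, -1.0027) x2=(-1.4984, -0.7968, 0.0056) x3=(1.7591, -0.4582, 1.4818) x4=(0.7094, -1.7606, 1.3868)
step 25: x0=(-0.5616, -1.1488, -1.3281) x1=(-1.8575, 0.4026, -0.9928) x2=(-1.4859, -0.7877, 0.0110) x3=(1.7665, -0.4631, 1.4833) x4=(0.7051, -1.7574, 1.4024)
step 26: x0=(-0.5479, -1.1389, -1.3231) x1=(-1.8580, 0.3985, -0.9831) x2=(-1.4734, -0.7787, 0.0166) x3=(1.7737, -0.4682, 1.4848) x4=(0.7011, -1.7542, 1.4181)
step 27: x0=(-0.5342, -1.1291, -1.3182) x1=(-1.8587, 0.3948, -0.9736) x2=(-1.4609, -0.7697, 0.0223) x3=(1.7806, -0.4735, 1.4861) x4=(0.6972, -1.7509, 1.4339)
step 28: x0=(-0.5203, -1.1193, -1.3135) x1=(-1.8596, 0.3914, -0.9643) x2=(-1.4485, -0.7608, 0.0283) x3=(1.7872, -0.4791, 1.4874) x4=(0.6935, -1.7476, 1.4498)
step 29: x0=(-0.5063, -1.1096, -1.3088) x1=(-1.8607, 0.3884, -0.9551) x2=(-1.4361, -0.7520, 0.0344) x3=(1.7935, -0.4848, 1.4885) x4=(0.6900, -1.7442, 1.4658)
step 30: x0=(-0.4922, -1.0999, -1.3043) x1=(-1.8620, 0.3858, -0.9461) x2=(-1.4238, -0.7432, 0.0407) x3=(1.7995, -0.4908, 1.4896) x4=(0.6866, -1.7407, 1.4818)
step 31: x0=(-0.4780, -1.0904, -1.2998) x1=(-1.8635, 0.3836, -0.9372) x2=(-1.4115, -0.7345, 0.0472) x3=(1.8053, -0.4969, 1.4906) x4=(0.6834, -1.7371, 1.4980)
step 32: x0=(-0.4636, -1.0809, -1.2955) x1=(-1.8652, 0.3817, -0.9286) x2=(-1.3993, -0.7258, 0.0539) x3=(1.8107, -0.5033, 1.4915) x4=(0.6804, -1.7335, 1.5142)
step 33: x0=(-0.4492, -1.0714, -1.2913) x1=(-1.8671, 0.3802, -0.9201) x2=(-1.3870, -0.7172, 0.0608) x3=(1.8158, -0.5098, 1.4923) x4=(0.6776, -1.7298, 1.5305)
step 34: x0=(-0.4346, -1.0621, -1.2872) x1=(-1.8692, 0.3791, -0.9117) x2=(-1.3749, -0.7087, 0.0679) x3=(1.8206, -0.5166, 1.4930) x4=(0.6749, -1.7260, 1.5469)
step 35: x0=(-0.4199, -1.0528, -1.2833) x1=(-1.8716, 0.3783, -0.9036) x2=(-1.3627, -0.7002, 0.0752) x3=(1.8251, -0.5236, 1.4937) x4=(0.6724, -1.7222, 1.5634)
step 36: x0=(-0.4051, -1.0435, -1.2794) x1=(-1.8741, 0.3779, -0.8956) x2=(-1.3506, -0.6919, 0.0827) x3=(1.8293, -0.5307, 1.4943) x4=(0.6701, -1.7182, 1.5799)
step 37: x0=(-0.3902, -1.0343, -1.2757) x1=(-1.8769, 0.3778, -0.8878) x2=(-1.3386, -0.6835, 0.0904) x3=(1.8332, -0.5381, 1.4948) x4=(0.6680, -1.7143, 1.5965)

no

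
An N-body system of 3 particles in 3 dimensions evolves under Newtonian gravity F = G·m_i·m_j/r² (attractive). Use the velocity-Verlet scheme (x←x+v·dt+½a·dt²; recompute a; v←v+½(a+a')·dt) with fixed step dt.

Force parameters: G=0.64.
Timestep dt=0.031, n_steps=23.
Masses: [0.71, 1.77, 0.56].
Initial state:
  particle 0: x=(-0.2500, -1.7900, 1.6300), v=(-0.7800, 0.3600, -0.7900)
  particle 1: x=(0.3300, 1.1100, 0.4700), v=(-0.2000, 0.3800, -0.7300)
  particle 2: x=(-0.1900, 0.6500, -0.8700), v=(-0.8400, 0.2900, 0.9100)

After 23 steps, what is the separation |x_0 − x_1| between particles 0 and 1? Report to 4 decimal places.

step 0: x0=(-0.2500, -1.7900, 1.6300) x1=(0.3300, 1.1100, 0.4700) x2=(-0.1900, 0.6500, -0.8700)
step 1: x0=(-0.2742, -1.7788, 1.6055) x1=(0.3238, 1.1217, 0.4473) x2=(-0.2160, 0.6591, -0.8416)
step 2: x0=(-0.2983, -1.7674, 1.5809) x1=(0.3175, 1.1334, 0.4245) x2=(-0.2417, 0.6682, -0.8127)
step 3: x0=(-0.3224, -1.7560, 1.5563) x1=(0.3111, 1.1449, 0.4016) x2=(-0.2673, 0.6776, -0.7833)
step 4: x0=(-0.3466, -1.7444, 1.5316) x1=(0.3047, 1.1564, 0.3785) x2=(-0.2926, 0.6870, -0.7534)
step 5: x0=(-0.3706, -1.7327, 1.5068) x1=(0.2981, 1.1677, 0.3553) x2=(-0.3177, 0.6967, -0.7230)
step 6: x0=(-0.3947, -1.7209, 1.4820) x1=(0.2915, 1.1790, 0.3319) x2=(-0.3425, 0.7066, -0.6921)
step 7: x0=(-0.4187, -1.7090, 1.4571) x1=(0.2847, 1.1901, 0.3084) x2=(-0.3670, 0.7166, -0.6606)
step 8: x0=(-0.4427, -1.6969, 1.4322) x1=(0.2778, 1.2011, 0.2848) x2=(-0.3911, 0.7269, -0.6286)
step 9: x0=(-0.4667, -1.6847, 1.4072) x1=(0.2708, 1.2120, 0.2609) x2=(-0.4149, 0.7374, -0.5960)
step 10: x0=(-0.4907, -1.6724, 1.3821) x1=(0.2637, 1.2228, 0.2370) x2=(-0.4382, 0.7482, -0.5629)
step 11: x0=(-0.5146, -1.6600, 1.3570) x1=(0.2564, 1.2334, 0.2129) x2=(-0.4610, 0.7593, -0.5291)
step 12: x0=(-0.5386, -1.6474, 1.3318) x1=(0.2489, 1.2438, 0.1886) x2=(-0.4833, 0.7707, -0.4948)
step 13: x0=(-0.5624, -1.6348, 1.3066) x1=(0.2412, 1.2541, 0.1641) x2=(-0.5050, 0.7824, -0.4599)
step 14: x0=(-0.5863, -1.6220, 1.2813) x1=(0.2333, 1.2643, 0.1395) x2=(-0.5260, 0.7946, -0.4245)
step 15: x0=(-0.6101, -1.6090, 1.2559) x1=(0.2251, 1.2742, 0.1148) x2=(-0.5464, 0.8071, -0.3884)
step 16: x0=(-0.6339, -1.5960, 1.2305) x1=(0.2167, 1.2840, 0.0899) x2=(-0.5660, 0.8200, -0.3519)
step 17: x0=(-0.6577, -1.5828, 1.2050) x1=(0.2081, 1.2936, 0.0649) x2=(-0.5847, 0.8333, -0.3149)
step 18: x0=(-0.6814, -1.5695, 1.1795) x1=(0.1991, 1.3030, 0.0397) x2=(-0.6026, 0.8472, -0.2774)
step 19: x0=(-0.7052, -1.5560, 1.1539) x1=(0.1899, 1.3121, 0.0145) x2=(-0.6196, 0.8615, -0.2395)
step 20: x0=(-0.7288, -1.5424, 1.1282) x1=(0.1803, 1.3211, -0.0109) x2=(-0.6355, 0.8763, -0.2013)
step 21: x0=(-0.7525, -1.5287, 1.1025) x1=(0.1703, 1.3298, -0.0362) x2=(-0.6504, 0.8917, -0.1628)
step 22: x0=(-0.7761, -1.5149, 1.0767) x1=(0.1601, 1.3384, -0.0617) x2=(-0.6643, 0.9075, -0.1241)
step 23: x0=(-0.7997, -1.5009, 1.0509) x1=(0.1494, 1.3467, -0.0871) x2=(-0.6770, 0.9239, -0.0853)

3.2100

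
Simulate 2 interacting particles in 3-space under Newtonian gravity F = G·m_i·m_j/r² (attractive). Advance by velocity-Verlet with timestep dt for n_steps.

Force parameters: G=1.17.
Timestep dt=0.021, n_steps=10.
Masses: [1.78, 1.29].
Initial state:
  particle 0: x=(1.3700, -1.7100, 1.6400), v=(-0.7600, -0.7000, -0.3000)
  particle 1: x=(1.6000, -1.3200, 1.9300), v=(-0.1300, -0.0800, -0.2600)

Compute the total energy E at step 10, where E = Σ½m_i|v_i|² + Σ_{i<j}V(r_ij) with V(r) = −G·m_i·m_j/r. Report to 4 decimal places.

-3.8977

step 0: x0=(1.3700, -1.7100, 1.6400) x1=(1.6000, -1.3200, 1.9300)
step 1: x0=(1.3545, -1.7239, 1.6343) x1=(1.5966, -1.3228, 1.9237)
step 2: x0=(1.3400, -1.7361, 1.6298) x1=(1.5918, -1.3279, 1.9158)
step 3: x0=(1.3265, -1.7468, 1.6264) x1=(1.5858, -1.3351, 1.9064)
step 4: x0=(1.3139, -1.7560, 1.6240) x1=(1.5784, -1.3444, 1.8955)
step 5: x0=(1.3024, -1.7636, 1.6226) x1=(1.5696, -1.3559, 1.8832)
step 6: x0=(1.2919, -1.7696, 1.6223) x1=(1.5593, -1.3696, 1.8695)
step 7: x0=(1.2825, -1.7739, 1.6230) x1=(1.5475, -1.3856, 1.8543)
step 8: x0=(1.2743, -1.7764, 1.6248) x1=(1.5340, -1.4041, 1.8377)
step 9: x0=(1.2675, -1.7769, 1.6277) x1=(1.5186, -1.4253, 1.8195)
step 10: x0=(1.2623, -1.7752, 1.6319) x1=(1.5010, -1.4496, 1.7997)
step 0 velocities: v0=(-0.7600, -0.7000, -0.3000) v1=(-0.1300, -0.0800, -0.2600)
step 0: KE=1.0889, PE=-4.9966, E=-3.9077
step 10 velocities: v0=(-0.2024, 0.1415, 0.2281) v1=(-0.8994, -1.2412, -0.9888)
step 10: KE=2.2465, PE=-6.1442, E=-3.8977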